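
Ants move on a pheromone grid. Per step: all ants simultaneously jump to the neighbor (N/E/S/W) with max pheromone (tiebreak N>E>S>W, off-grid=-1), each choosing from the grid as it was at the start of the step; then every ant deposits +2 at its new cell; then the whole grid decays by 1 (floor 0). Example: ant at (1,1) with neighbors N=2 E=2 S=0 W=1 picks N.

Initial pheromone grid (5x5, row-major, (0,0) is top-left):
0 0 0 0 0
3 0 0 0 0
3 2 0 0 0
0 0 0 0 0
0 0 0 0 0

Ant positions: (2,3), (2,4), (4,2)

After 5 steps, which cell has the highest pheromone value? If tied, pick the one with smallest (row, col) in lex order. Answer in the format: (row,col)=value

Step 1: ant0:(2,3)->N->(1,3) | ant1:(2,4)->N->(1,4) | ant2:(4,2)->N->(3,2)
  grid max=2 at (1,0)
Step 2: ant0:(1,3)->E->(1,4) | ant1:(1,4)->W->(1,3) | ant2:(3,2)->N->(2,2)
  grid max=2 at (1,3)
Step 3: ant0:(1,4)->W->(1,3) | ant1:(1,3)->E->(1,4) | ant2:(2,2)->N->(1,2)
  grid max=3 at (1,3)
Step 4: ant0:(1,3)->E->(1,4) | ant1:(1,4)->W->(1,3) | ant2:(1,2)->E->(1,3)
  grid max=6 at (1,3)
Step 5: ant0:(1,4)->W->(1,3) | ant1:(1,3)->E->(1,4) | ant2:(1,3)->E->(1,4)
  grid max=7 at (1,3)
Final grid:
  0 0 0 0 0
  0 0 0 7 7
  0 0 0 0 0
  0 0 0 0 0
  0 0 0 0 0
Max pheromone 7 at (1,3)

Answer: (1,3)=7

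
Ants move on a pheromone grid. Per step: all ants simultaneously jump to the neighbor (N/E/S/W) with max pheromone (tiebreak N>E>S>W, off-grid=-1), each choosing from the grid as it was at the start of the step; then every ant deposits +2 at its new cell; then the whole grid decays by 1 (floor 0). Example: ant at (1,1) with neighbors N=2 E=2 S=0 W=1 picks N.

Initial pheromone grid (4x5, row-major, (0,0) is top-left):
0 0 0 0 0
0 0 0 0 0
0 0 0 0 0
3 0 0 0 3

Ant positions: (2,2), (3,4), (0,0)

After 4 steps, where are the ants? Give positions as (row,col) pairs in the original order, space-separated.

Step 1: ant0:(2,2)->N->(1,2) | ant1:(3,4)->N->(2,4) | ant2:(0,0)->E->(0,1)
  grid max=2 at (3,0)
Step 2: ant0:(1,2)->N->(0,2) | ant1:(2,4)->S->(3,4) | ant2:(0,1)->E->(0,2)
  grid max=3 at (0,2)
Step 3: ant0:(0,2)->E->(0,3) | ant1:(3,4)->N->(2,4) | ant2:(0,2)->E->(0,3)
  grid max=3 at (0,3)
Step 4: ant0:(0,3)->W->(0,2) | ant1:(2,4)->S->(3,4) | ant2:(0,3)->W->(0,2)
  grid max=5 at (0,2)

(0,2) (3,4) (0,2)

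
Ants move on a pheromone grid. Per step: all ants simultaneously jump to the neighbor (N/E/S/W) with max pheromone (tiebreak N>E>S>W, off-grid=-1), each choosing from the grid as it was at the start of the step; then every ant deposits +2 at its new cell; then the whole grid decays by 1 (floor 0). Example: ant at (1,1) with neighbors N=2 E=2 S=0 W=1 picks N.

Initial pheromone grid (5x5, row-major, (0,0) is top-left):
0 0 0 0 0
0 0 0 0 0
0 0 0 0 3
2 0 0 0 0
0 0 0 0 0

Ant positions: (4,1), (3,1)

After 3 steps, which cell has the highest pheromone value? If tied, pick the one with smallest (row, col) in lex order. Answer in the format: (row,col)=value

Step 1: ant0:(4,1)->N->(3,1) | ant1:(3,1)->W->(3,0)
  grid max=3 at (3,0)
Step 2: ant0:(3,1)->W->(3,0) | ant1:(3,0)->E->(3,1)
  grid max=4 at (3,0)
Step 3: ant0:(3,0)->E->(3,1) | ant1:(3,1)->W->(3,0)
  grid max=5 at (3,0)
Final grid:
  0 0 0 0 0
  0 0 0 0 0
  0 0 0 0 0
  5 3 0 0 0
  0 0 0 0 0
Max pheromone 5 at (3,0)

Answer: (3,0)=5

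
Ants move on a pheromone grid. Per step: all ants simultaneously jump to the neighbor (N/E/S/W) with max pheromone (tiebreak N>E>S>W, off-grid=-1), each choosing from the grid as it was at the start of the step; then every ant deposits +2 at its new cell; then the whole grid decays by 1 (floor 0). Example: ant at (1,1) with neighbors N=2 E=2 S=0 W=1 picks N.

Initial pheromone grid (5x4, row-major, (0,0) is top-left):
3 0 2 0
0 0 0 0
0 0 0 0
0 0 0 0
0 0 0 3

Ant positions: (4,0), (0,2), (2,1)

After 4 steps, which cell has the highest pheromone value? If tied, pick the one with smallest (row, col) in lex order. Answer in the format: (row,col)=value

Step 1: ant0:(4,0)->N->(3,0) | ant1:(0,2)->E->(0,3) | ant2:(2,1)->N->(1,1)
  grid max=2 at (0,0)
Step 2: ant0:(3,0)->N->(2,0) | ant1:(0,3)->W->(0,2) | ant2:(1,1)->N->(0,1)
  grid max=2 at (0,2)
Step 3: ant0:(2,0)->N->(1,0) | ant1:(0,2)->W->(0,1) | ant2:(0,1)->E->(0,2)
  grid max=3 at (0,2)
Step 4: ant0:(1,0)->N->(0,0) | ant1:(0,1)->E->(0,2) | ant2:(0,2)->W->(0,1)
  grid max=4 at (0,2)
Final grid:
  1 3 4 0
  0 0 0 0
  0 0 0 0
  0 0 0 0
  0 0 0 0
Max pheromone 4 at (0,2)

Answer: (0,2)=4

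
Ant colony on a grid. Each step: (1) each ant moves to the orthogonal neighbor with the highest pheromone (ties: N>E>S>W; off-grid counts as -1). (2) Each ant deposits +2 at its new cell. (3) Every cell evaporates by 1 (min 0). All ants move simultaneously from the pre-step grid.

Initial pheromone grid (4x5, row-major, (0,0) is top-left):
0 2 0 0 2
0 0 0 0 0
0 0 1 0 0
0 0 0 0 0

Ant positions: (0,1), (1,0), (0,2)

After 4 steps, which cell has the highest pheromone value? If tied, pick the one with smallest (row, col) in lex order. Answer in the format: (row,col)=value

Step 1: ant0:(0,1)->E->(0,2) | ant1:(1,0)->N->(0,0) | ant2:(0,2)->W->(0,1)
  grid max=3 at (0,1)
Step 2: ant0:(0,2)->W->(0,1) | ant1:(0,0)->E->(0,1) | ant2:(0,1)->E->(0,2)
  grid max=6 at (0,1)
Step 3: ant0:(0,1)->E->(0,2) | ant1:(0,1)->E->(0,2) | ant2:(0,2)->W->(0,1)
  grid max=7 at (0,1)
Step 4: ant0:(0,2)->W->(0,1) | ant1:(0,2)->W->(0,1) | ant2:(0,1)->E->(0,2)
  grid max=10 at (0,1)
Final grid:
  0 10 6 0 0
  0 0 0 0 0
  0 0 0 0 0
  0 0 0 0 0
Max pheromone 10 at (0,1)

Answer: (0,1)=10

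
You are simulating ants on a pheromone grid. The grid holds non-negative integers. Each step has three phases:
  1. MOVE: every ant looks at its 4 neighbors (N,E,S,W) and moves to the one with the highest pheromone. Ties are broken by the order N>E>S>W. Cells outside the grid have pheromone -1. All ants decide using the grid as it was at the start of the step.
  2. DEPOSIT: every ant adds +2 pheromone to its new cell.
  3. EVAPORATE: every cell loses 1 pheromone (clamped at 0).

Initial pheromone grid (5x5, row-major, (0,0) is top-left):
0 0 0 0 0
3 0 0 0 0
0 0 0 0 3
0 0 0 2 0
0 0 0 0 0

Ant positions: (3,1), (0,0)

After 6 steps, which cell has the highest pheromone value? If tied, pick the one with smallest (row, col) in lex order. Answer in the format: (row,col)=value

Answer: (1,0)=7

Derivation:
Step 1: ant0:(3,1)->N->(2,1) | ant1:(0,0)->S->(1,0)
  grid max=4 at (1,0)
Step 2: ant0:(2,1)->N->(1,1) | ant1:(1,0)->N->(0,0)
  grid max=3 at (1,0)
Step 3: ant0:(1,1)->W->(1,0) | ant1:(0,0)->S->(1,0)
  grid max=6 at (1,0)
Step 4: ant0:(1,0)->N->(0,0) | ant1:(1,0)->N->(0,0)
  grid max=5 at (1,0)
Step 5: ant0:(0,0)->S->(1,0) | ant1:(0,0)->S->(1,0)
  grid max=8 at (1,0)
Step 6: ant0:(1,0)->N->(0,0) | ant1:(1,0)->N->(0,0)
  grid max=7 at (1,0)
Final grid:
  5 0 0 0 0
  7 0 0 0 0
  0 0 0 0 0
  0 0 0 0 0
  0 0 0 0 0
Max pheromone 7 at (1,0)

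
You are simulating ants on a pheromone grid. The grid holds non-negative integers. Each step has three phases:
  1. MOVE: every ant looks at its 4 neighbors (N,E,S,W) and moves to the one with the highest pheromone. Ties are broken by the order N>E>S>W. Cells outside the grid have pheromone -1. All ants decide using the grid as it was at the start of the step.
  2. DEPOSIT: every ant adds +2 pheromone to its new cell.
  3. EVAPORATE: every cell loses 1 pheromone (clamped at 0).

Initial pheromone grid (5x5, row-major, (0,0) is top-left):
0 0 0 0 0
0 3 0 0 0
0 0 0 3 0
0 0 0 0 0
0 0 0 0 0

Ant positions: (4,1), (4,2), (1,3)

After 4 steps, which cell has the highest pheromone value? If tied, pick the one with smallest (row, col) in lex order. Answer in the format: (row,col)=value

Step 1: ant0:(4,1)->N->(3,1) | ant1:(4,2)->N->(3,2) | ant2:(1,3)->S->(2,3)
  grid max=4 at (2,3)
Step 2: ant0:(3,1)->E->(3,2) | ant1:(3,2)->W->(3,1) | ant2:(2,3)->N->(1,3)
  grid max=3 at (2,3)
Step 3: ant0:(3,2)->W->(3,1) | ant1:(3,1)->E->(3,2) | ant2:(1,3)->S->(2,3)
  grid max=4 at (2,3)
Step 4: ant0:(3,1)->E->(3,2) | ant1:(3,2)->W->(3,1) | ant2:(2,3)->N->(1,3)
  grid max=4 at (3,1)
Final grid:
  0 0 0 0 0
  0 0 0 1 0
  0 0 0 3 0
  0 4 4 0 0
  0 0 0 0 0
Max pheromone 4 at (3,1)

Answer: (3,1)=4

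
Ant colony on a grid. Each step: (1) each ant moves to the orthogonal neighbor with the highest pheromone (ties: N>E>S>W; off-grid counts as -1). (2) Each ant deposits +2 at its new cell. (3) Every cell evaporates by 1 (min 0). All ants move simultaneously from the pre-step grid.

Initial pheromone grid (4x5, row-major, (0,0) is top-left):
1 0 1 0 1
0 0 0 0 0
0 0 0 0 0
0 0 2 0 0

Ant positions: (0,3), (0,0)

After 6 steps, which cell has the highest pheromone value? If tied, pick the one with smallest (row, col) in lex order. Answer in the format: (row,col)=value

Answer: (0,4)=5

Derivation:
Step 1: ant0:(0,3)->E->(0,4) | ant1:(0,0)->E->(0,1)
  grid max=2 at (0,4)
Step 2: ant0:(0,4)->S->(1,4) | ant1:(0,1)->E->(0,2)
  grid max=1 at (0,2)
Step 3: ant0:(1,4)->N->(0,4) | ant1:(0,2)->E->(0,3)
  grid max=2 at (0,4)
Step 4: ant0:(0,4)->W->(0,3) | ant1:(0,3)->E->(0,4)
  grid max=3 at (0,4)
Step 5: ant0:(0,3)->E->(0,4) | ant1:(0,4)->W->(0,3)
  grid max=4 at (0,4)
Step 6: ant0:(0,4)->W->(0,3) | ant1:(0,3)->E->(0,4)
  grid max=5 at (0,4)
Final grid:
  0 0 0 4 5
  0 0 0 0 0
  0 0 0 0 0
  0 0 0 0 0
Max pheromone 5 at (0,4)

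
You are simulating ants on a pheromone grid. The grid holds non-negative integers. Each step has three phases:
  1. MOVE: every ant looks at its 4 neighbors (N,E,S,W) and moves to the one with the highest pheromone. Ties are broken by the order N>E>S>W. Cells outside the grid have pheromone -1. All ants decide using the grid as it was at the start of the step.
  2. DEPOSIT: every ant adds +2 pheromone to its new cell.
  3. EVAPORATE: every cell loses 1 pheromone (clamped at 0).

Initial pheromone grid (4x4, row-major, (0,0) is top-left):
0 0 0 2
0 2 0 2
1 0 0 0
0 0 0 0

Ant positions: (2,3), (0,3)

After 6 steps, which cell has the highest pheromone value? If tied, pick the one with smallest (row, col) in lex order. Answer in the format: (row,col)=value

Step 1: ant0:(2,3)->N->(1,3) | ant1:(0,3)->S->(1,3)
  grid max=5 at (1,3)
Step 2: ant0:(1,3)->N->(0,3) | ant1:(1,3)->N->(0,3)
  grid max=4 at (0,3)
Step 3: ant0:(0,3)->S->(1,3) | ant1:(0,3)->S->(1,3)
  grid max=7 at (1,3)
Step 4: ant0:(1,3)->N->(0,3) | ant1:(1,3)->N->(0,3)
  grid max=6 at (0,3)
Step 5: ant0:(0,3)->S->(1,3) | ant1:(0,3)->S->(1,3)
  grid max=9 at (1,3)
Step 6: ant0:(1,3)->N->(0,3) | ant1:(1,3)->N->(0,3)
  grid max=8 at (0,3)
Final grid:
  0 0 0 8
  0 0 0 8
  0 0 0 0
  0 0 0 0
Max pheromone 8 at (0,3)

Answer: (0,3)=8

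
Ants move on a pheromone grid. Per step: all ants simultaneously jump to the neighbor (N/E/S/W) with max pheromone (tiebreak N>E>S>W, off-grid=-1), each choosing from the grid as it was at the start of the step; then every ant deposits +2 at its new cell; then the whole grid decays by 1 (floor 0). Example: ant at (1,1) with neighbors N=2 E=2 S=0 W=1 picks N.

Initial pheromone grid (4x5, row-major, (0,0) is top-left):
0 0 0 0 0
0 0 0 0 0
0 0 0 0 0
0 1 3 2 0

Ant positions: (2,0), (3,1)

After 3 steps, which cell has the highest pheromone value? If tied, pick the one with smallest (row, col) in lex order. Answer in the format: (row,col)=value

Answer: (3,2)=4

Derivation:
Step 1: ant0:(2,0)->N->(1,0) | ant1:(3,1)->E->(3,2)
  grid max=4 at (3,2)
Step 2: ant0:(1,0)->N->(0,0) | ant1:(3,2)->E->(3,3)
  grid max=3 at (3,2)
Step 3: ant0:(0,0)->E->(0,1) | ant1:(3,3)->W->(3,2)
  grid max=4 at (3,2)
Final grid:
  0 1 0 0 0
  0 0 0 0 0
  0 0 0 0 0
  0 0 4 1 0
Max pheromone 4 at (3,2)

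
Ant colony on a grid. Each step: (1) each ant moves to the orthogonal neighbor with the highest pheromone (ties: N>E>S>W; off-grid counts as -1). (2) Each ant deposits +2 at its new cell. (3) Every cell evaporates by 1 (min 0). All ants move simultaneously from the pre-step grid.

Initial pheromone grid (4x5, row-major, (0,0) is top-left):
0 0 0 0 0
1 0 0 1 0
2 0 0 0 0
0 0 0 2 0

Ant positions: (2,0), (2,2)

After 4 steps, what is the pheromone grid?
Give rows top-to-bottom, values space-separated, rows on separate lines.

After step 1: ants at (1,0),(1,2)
  0 0 0 0 0
  2 0 1 0 0
  1 0 0 0 0
  0 0 0 1 0
After step 2: ants at (2,0),(0,2)
  0 0 1 0 0
  1 0 0 0 0
  2 0 0 0 0
  0 0 0 0 0
After step 3: ants at (1,0),(0,3)
  0 0 0 1 0
  2 0 0 0 0
  1 0 0 0 0
  0 0 0 0 0
After step 4: ants at (2,0),(0,4)
  0 0 0 0 1
  1 0 0 0 0
  2 0 0 0 0
  0 0 0 0 0

0 0 0 0 1
1 0 0 0 0
2 0 0 0 0
0 0 0 0 0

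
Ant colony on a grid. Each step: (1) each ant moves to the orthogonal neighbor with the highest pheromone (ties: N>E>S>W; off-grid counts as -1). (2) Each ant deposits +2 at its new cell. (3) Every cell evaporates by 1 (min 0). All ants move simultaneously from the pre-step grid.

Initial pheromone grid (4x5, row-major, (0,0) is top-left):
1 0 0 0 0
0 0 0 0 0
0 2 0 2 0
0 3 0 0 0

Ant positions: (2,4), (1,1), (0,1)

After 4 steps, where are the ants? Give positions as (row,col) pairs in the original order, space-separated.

Step 1: ant0:(2,4)->W->(2,3) | ant1:(1,1)->S->(2,1) | ant2:(0,1)->W->(0,0)
  grid max=3 at (2,1)
Step 2: ant0:(2,3)->N->(1,3) | ant1:(2,1)->S->(3,1) | ant2:(0,0)->E->(0,1)
  grid max=3 at (3,1)
Step 3: ant0:(1,3)->S->(2,3) | ant1:(3,1)->N->(2,1) | ant2:(0,1)->W->(0,0)
  grid max=3 at (2,1)
Step 4: ant0:(2,3)->N->(1,3) | ant1:(2,1)->S->(3,1) | ant2:(0,0)->E->(0,1)
  grid max=3 at (3,1)

(1,3) (3,1) (0,1)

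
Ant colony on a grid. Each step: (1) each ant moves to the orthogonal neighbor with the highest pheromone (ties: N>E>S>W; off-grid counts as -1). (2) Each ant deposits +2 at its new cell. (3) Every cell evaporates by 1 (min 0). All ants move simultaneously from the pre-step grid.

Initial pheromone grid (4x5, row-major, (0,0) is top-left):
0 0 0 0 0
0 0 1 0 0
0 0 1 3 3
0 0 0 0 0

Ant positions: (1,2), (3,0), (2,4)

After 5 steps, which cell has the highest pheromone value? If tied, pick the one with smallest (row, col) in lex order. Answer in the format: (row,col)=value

Answer: (2,3)=8

Derivation:
Step 1: ant0:(1,2)->S->(2,2) | ant1:(3,0)->N->(2,0) | ant2:(2,4)->W->(2,3)
  grid max=4 at (2,3)
Step 2: ant0:(2,2)->E->(2,3) | ant1:(2,0)->N->(1,0) | ant2:(2,3)->E->(2,4)
  grid max=5 at (2,3)
Step 3: ant0:(2,3)->E->(2,4) | ant1:(1,0)->N->(0,0) | ant2:(2,4)->W->(2,3)
  grid max=6 at (2,3)
Step 4: ant0:(2,4)->W->(2,3) | ant1:(0,0)->E->(0,1) | ant2:(2,3)->E->(2,4)
  grid max=7 at (2,3)
Step 5: ant0:(2,3)->E->(2,4) | ant1:(0,1)->E->(0,2) | ant2:(2,4)->W->(2,3)
  grid max=8 at (2,3)
Final grid:
  0 0 1 0 0
  0 0 0 0 0
  0 0 0 8 6
  0 0 0 0 0
Max pheromone 8 at (2,3)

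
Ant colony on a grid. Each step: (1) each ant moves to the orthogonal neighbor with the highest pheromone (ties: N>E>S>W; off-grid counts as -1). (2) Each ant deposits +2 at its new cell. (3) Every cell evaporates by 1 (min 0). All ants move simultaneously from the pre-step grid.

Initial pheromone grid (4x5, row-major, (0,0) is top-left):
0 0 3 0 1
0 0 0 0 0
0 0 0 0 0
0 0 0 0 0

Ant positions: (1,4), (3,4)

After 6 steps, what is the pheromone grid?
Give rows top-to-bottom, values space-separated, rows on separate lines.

After step 1: ants at (0,4),(2,4)
  0 0 2 0 2
  0 0 0 0 0
  0 0 0 0 1
  0 0 0 0 0
After step 2: ants at (1,4),(1,4)
  0 0 1 0 1
  0 0 0 0 3
  0 0 0 0 0
  0 0 0 0 0
After step 3: ants at (0,4),(0,4)
  0 0 0 0 4
  0 0 0 0 2
  0 0 0 0 0
  0 0 0 0 0
After step 4: ants at (1,4),(1,4)
  0 0 0 0 3
  0 0 0 0 5
  0 0 0 0 0
  0 0 0 0 0
After step 5: ants at (0,4),(0,4)
  0 0 0 0 6
  0 0 0 0 4
  0 0 0 0 0
  0 0 0 0 0
After step 6: ants at (1,4),(1,4)
  0 0 0 0 5
  0 0 0 0 7
  0 0 0 0 0
  0 0 0 0 0

0 0 0 0 5
0 0 0 0 7
0 0 0 0 0
0 0 0 0 0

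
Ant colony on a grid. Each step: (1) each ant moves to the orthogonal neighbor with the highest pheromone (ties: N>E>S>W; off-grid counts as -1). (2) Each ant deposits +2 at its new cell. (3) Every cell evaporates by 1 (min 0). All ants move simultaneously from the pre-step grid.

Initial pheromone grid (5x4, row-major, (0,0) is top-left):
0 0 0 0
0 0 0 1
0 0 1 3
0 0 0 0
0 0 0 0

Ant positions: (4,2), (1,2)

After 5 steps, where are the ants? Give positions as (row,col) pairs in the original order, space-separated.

Step 1: ant0:(4,2)->N->(3,2) | ant1:(1,2)->E->(1,3)
  grid max=2 at (1,3)
Step 2: ant0:(3,2)->N->(2,2) | ant1:(1,3)->S->(2,3)
  grid max=3 at (2,3)
Step 3: ant0:(2,2)->E->(2,3) | ant1:(2,3)->N->(1,3)
  grid max=4 at (2,3)
Step 4: ant0:(2,3)->N->(1,3) | ant1:(1,3)->S->(2,3)
  grid max=5 at (2,3)
Step 5: ant0:(1,3)->S->(2,3) | ant1:(2,3)->N->(1,3)
  grid max=6 at (2,3)

(2,3) (1,3)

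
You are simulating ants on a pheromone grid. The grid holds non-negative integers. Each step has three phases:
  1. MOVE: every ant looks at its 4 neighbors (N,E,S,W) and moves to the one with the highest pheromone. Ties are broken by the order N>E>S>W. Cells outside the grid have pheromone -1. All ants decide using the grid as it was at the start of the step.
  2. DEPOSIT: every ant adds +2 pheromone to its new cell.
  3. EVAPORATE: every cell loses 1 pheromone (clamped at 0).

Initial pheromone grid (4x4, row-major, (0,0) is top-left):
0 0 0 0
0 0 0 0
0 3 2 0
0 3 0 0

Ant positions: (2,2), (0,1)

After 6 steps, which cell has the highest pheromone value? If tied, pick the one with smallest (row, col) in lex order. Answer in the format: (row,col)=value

Step 1: ant0:(2,2)->W->(2,1) | ant1:(0,1)->E->(0,2)
  grid max=4 at (2,1)
Step 2: ant0:(2,1)->S->(3,1) | ant1:(0,2)->E->(0,3)
  grid max=3 at (2,1)
Step 3: ant0:(3,1)->N->(2,1) | ant1:(0,3)->S->(1,3)
  grid max=4 at (2,1)
Step 4: ant0:(2,1)->S->(3,1) | ant1:(1,3)->N->(0,3)
  grid max=3 at (2,1)
Step 5: ant0:(3,1)->N->(2,1) | ant1:(0,3)->S->(1,3)
  grid max=4 at (2,1)
Step 6: ant0:(2,1)->S->(3,1) | ant1:(1,3)->N->(0,3)
  grid max=3 at (2,1)
Final grid:
  0 0 0 1
  0 0 0 0
  0 3 0 0
  0 3 0 0
Max pheromone 3 at (2,1)

Answer: (2,1)=3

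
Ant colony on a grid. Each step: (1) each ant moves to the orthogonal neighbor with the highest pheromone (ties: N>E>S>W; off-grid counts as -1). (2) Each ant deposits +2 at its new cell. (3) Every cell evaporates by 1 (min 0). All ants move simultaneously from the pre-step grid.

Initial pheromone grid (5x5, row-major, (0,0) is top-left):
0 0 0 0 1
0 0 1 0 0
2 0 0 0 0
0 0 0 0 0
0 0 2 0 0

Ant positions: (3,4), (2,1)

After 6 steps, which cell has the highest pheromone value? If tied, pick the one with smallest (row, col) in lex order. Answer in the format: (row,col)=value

Answer: (2,0)=2

Derivation:
Step 1: ant0:(3,4)->N->(2,4) | ant1:(2,1)->W->(2,0)
  grid max=3 at (2,0)
Step 2: ant0:(2,4)->N->(1,4) | ant1:(2,0)->N->(1,0)
  grid max=2 at (2,0)
Step 3: ant0:(1,4)->N->(0,4) | ant1:(1,0)->S->(2,0)
  grid max=3 at (2,0)
Step 4: ant0:(0,4)->S->(1,4) | ant1:(2,0)->N->(1,0)
  grid max=2 at (2,0)
Step 5: ant0:(1,4)->N->(0,4) | ant1:(1,0)->S->(2,0)
  grid max=3 at (2,0)
Step 6: ant0:(0,4)->S->(1,4) | ant1:(2,0)->N->(1,0)
  grid max=2 at (2,0)
Final grid:
  0 0 0 0 0
  1 0 0 0 1
  2 0 0 0 0
  0 0 0 0 0
  0 0 0 0 0
Max pheromone 2 at (2,0)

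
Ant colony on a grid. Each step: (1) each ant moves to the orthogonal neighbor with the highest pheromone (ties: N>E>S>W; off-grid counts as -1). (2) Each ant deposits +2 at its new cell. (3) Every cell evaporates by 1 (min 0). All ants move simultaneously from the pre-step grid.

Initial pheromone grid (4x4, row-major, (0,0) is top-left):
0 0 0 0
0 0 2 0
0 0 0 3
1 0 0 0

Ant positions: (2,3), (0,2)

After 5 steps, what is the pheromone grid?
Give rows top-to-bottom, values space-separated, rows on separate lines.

After step 1: ants at (1,3),(1,2)
  0 0 0 0
  0 0 3 1
  0 0 0 2
  0 0 0 0
After step 2: ants at (1,2),(1,3)
  0 0 0 0
  0 0 4 2
  0 0 0 1
  0 0 0 0
After step 3: ants at (1,3),(1,2)
  0 0 0 0
  0 0 5 3
  0 0 0 0
  0 0 0 0
After step 4: ants at (1,2),(1,3)
  0 0 0 0
  0 0 6 4
  0 0 0 0
  0 0 0 0
After step 5: ants at (1,3),(1,2)
  0 0 0 0
  0 0 7 5
  0 0 0 0
  0 0 0 0

0 0 0 0
0 0 7 5
0 0 0 0
0 0 0 0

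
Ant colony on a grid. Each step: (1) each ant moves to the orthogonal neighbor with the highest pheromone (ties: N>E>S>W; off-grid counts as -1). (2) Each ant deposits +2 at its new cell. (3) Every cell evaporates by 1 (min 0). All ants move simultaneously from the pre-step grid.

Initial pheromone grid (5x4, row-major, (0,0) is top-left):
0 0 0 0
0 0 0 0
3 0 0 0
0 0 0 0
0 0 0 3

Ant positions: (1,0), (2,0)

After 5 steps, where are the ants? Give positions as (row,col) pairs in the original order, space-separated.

Step 1: ant0:(1,0)->S->(2,0) | ant1:(2,0)->N->(1,0)
  grid max=4 at (2,0)
Step 2: ant0:(2,0)->N->(1,0) | ant1:(1,0)->S->(2,0)
  grid max=5 at (2,0)
Step 3: ant0:(1,0)->S->(2,0) | ant1:(2,0)->N->(1,0)
  grid max=6 at (2,0)
Step 4: ant0:(2,0)->N->(1,0) | ant1:(1,0)->S->(2,0)
  grid max=7 at (2,0)
Step 5: ant0:(1,0)->S->(2,0) | ant1:(2,0)->N->(1,0)
  grid max=8 at (2,0)

(2,0) (1,0)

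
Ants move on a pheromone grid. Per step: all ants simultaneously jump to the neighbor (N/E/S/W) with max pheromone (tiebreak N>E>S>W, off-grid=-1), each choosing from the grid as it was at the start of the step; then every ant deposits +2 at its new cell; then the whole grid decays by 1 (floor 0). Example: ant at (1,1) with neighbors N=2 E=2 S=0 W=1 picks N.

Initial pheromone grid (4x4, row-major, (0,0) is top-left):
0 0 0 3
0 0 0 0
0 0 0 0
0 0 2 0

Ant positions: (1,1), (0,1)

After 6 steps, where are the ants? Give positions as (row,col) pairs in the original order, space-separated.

Step 1: ant0:(1,1)->N->(0,1) | ant1:(0,1)->E->(0,2)
  grid max=2 at (0,3)
Step 2: ant0:(0,1)->E->(0,2) | ant1:(0,2)->E->(0,3)
  grid max=3 at (0,3)
Step 3: ant0:(0,2)->E->(0,3) | ant1:(0,3)->W->(0,2)
  grid max=4 at (0,3)
Step 4: ant0:(0,3)->W->(0,2) | ant1:(0,2)->E->(0,3)
  grid max=5 at (0,3)
Step 5: ant0:(0,2)->E->(0,3) | ant1:(0,3)->W->(0,2)
  grid max=6 at (0,3)
Step 6: ant0:(0,3)->W->(0,2) | ant1:(0,2)->E->(0,3)
  grid max=7 at (0,3)

(0,2) (0,3)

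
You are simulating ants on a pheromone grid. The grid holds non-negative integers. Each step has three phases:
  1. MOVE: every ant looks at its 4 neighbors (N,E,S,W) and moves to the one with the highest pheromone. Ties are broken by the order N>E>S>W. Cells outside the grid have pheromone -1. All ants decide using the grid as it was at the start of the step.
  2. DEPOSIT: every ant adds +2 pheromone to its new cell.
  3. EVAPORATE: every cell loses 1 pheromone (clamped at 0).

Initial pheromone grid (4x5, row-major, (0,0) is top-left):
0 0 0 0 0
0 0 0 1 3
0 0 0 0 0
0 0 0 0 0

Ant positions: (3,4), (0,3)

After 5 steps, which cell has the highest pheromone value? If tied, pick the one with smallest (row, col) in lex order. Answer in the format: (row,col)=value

Answer: (1,3)=6

Derivation:
Step 1: ant0:(3,4)->N->(2,4) | ant1:(0,3)->S->(1,3)
  grid max=2 at (1,3)
Step 2: ant0:(2,4)->N->(1,4) | ant1:(1,3)->E->(1,4)
  grid max=5 at (1,4)
Step 3: ant0:(1,4)->W->(1,3) | ant1:(1,4)->W->(1,3)
  grid max=4 at (1,3)
Step 4: ant0:(1,3)->E->(1,4) | ant1:(1,3)->E->(1,4)
  grid max=7 at (1,4)
Step 5: ant0:(1,4)->W->(1,3) | ant1:(1,4)->W->(1,3)
  grid max=6 at (1,3)
Final grid:
  0 0 0 0 0
  0 0 0 6 6
  0 0 0 0 0
  0 0 0 0 0
Max pheromone 6 at (1,3)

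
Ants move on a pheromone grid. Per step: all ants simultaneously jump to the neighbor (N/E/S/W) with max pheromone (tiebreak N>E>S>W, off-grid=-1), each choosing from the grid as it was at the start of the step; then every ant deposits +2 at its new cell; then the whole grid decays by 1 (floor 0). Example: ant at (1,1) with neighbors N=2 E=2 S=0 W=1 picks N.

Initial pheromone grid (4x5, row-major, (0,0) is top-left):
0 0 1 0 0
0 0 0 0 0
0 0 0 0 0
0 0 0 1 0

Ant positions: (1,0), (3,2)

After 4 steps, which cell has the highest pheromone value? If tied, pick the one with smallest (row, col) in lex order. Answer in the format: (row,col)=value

Answer: (0,3)=1

Derivation:
Step 1: ant0:(1,0)->N->(0,0) | ant1:(3,2)->E->(3,3)
  grid max=2 at (3,3)
Step 2: ant0:(0,0)->E->(0,1) | ant1:(3,3)->N->(2,3)
  grid max=1 at (0,1)
Step 3: ant0:(0,1)->E->(0,2) | ant1:(2,3)->S->(3,3)
  grid max=2 at (3,3)
Step 4: ant0:(0,2)->E->(0,3) | ant1:(3,3)->N->(2,3)
  grid max=1 at (0,3)
Final grid:
  0 0 0 1 0
  0 0 0 0 0
  0 0 0 1 0
  0 0 0 1 0
Max pheromone 1 at (0,3)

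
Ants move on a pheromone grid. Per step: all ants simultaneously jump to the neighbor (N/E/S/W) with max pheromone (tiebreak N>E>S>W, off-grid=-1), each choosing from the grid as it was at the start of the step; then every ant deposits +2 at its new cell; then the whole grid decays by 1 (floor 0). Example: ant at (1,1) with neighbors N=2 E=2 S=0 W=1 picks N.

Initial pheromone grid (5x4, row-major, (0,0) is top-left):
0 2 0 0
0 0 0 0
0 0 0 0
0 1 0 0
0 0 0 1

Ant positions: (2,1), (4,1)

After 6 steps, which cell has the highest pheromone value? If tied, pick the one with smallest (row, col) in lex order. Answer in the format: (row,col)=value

Answer: (2,1)=7

Derivation:
Step 1: ant0:(2,1)->S->(3,1) | ant1:(4,1)->N->(3,1)
  grid max=4 at (3,1)
Step 2: ant0:(3,1)->N->(2,1) | ant1:(3,1)->N->(2,1)
  grid max=3 at (2,1)
Step 3: ant0:(2,1)->S->(3,1) | ant1:(2,1)->S->(3,1)
  grid max=6 at (3,1)
Step 4: ant0:(3,1)->N->(2,1) | ant1:(3,1)->N->(2,1)
  grid max=5 at (2,1)
Step 5: ant0:(2,1)->S->(3,1) | ant1:(2,1)->S->(3,1)
  grid max=8 at (3,1)
Step 6: ant0:(3,1)->N->(2,1) | ant1:(3,1)->N->(2,1)
  grid max=7 at (2,1)
Final grid:
  0 0 0 0
  0 0 0 0
  0 7 0 0
  0 7 0 0
  0 0 0 0
Max pheromone 7 at (2,1)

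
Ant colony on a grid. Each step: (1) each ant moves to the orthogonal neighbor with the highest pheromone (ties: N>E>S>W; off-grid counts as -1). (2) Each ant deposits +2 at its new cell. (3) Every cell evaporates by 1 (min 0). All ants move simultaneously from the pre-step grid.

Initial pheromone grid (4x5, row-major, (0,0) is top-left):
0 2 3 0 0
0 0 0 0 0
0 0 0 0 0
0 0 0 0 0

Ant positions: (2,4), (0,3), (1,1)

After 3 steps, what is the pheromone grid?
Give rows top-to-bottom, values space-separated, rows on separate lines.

After step 1: ants at (1,4),(0,2),(0,1)
  0 3 4 0 0
  0 0 0 0 1
  0 0 0 0 0
  0 0 0 0 0
After step 2: ants at (0,4),(0,1),(0,2)
  0 4 5 0 1
  0 0 0 0 0
  0 0 0 0 0
  0 0 0 0 0
After step 3: ants at (1,4),(0,2),(0,1)
  0 5 6 0 0
  0 0 0 0 1
  0 0 0 0 0
  0 0 0 0 0

0 5 6 0 0
0 0 0 0 1
0 0 0 0 0
0 0 0 0 0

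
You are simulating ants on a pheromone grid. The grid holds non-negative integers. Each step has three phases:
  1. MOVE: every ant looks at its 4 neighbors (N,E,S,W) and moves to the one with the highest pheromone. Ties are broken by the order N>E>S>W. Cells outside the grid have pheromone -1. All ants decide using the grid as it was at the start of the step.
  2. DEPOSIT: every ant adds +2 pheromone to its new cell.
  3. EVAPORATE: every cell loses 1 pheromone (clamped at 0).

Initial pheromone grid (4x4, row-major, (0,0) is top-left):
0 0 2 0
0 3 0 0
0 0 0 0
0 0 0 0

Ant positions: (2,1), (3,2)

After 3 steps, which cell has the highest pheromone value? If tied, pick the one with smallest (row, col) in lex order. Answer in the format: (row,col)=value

Answer: (1,1)=6

Derivation:
Step 1: ant0:(2,1)->N->(1,1) | ant1:(3,2)->N->(2,2)
  grid max=4 at (1,1)
Step 2: ant0:(1,1)->N->(0,1) | ant1:(2,2)->N->(1,2)
  grid max=3 at (1,1)
Step 3: ant0:(0,1)->S->(1,1) | ant1:(1,2)->W->(1,1)
  grid max=6 at (1,1)
Final grid:
  0 0 0 0
  0 6 0 0
  0 0 0 0
  0 0 0 0
Max pheromone 6 at (1,1)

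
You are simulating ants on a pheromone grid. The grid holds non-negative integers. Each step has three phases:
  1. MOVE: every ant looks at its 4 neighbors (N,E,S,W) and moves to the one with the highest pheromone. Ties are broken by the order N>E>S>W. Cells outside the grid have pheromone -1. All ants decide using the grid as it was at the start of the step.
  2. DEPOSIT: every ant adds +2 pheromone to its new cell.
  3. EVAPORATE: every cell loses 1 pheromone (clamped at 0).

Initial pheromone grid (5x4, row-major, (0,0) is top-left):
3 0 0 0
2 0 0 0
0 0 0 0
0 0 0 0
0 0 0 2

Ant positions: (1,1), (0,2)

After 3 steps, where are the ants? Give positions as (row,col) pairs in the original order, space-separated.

Step 1: ant0:(1,1)->W->(1,0) | ant1:(0,2)->E->(0,3)
  grid max=3 at (1,0)
Step 2: ant0:(1,0)->N->(0,0) | ant1:(0,3)->S->(1,3)
  grid max=3 at (0,0)
Step 3: ant0:(0,0)->S->(1,0) | ant1:(1,3)->N->(0,3)
  grid max=3 at (1,0)

(1,0) (0,3)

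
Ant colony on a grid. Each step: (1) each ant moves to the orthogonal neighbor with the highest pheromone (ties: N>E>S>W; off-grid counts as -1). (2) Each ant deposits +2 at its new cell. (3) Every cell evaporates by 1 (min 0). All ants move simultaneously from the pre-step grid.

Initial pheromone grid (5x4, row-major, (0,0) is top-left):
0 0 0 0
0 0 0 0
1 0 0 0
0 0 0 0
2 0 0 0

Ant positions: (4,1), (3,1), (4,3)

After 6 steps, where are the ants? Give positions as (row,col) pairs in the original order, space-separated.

Step 1: ant0:(4,1)->W->(4,0) | ant1:(3,1)->N->(2,1) | ant2:(4,3)->N->(3,3)
  grid max=3 at (4,0)
Step 2: ant0:(4,0)->N->(3,0) | ant1:(2,1)->N->(1,1) | ant2:(3,3)->N->(2,3)
  grid max=2 at (4,0)
Step 3: ant0:(3,0)->S->(4,0) | ant1:(1,1)->N->(0,1) | ant2:(2,3)->N->(1,3)
  grid max=3 at (4,0)
Step 4: ant0:(4,0)->N->(3,0) | ant1:(0,1)->E->(0,2) | ant2:(1,3)->N->(0,3)
  grid max=2 at (4,0)
Step 5: ant0:(3,0)->S->(4,0) | ant1:(0,2)->E->(0,3) | ant2:(0,3)->W->(0,2)
  grid max=3 at (4,0)
Step 6: ant0:(4,0)->N->(3,0) | ant1:(0,3)->W->(0,2) | ant2:(0,2)->E->(0,3)
  grid max=3 at (0,2)

(3,0) (0,2) (0,3)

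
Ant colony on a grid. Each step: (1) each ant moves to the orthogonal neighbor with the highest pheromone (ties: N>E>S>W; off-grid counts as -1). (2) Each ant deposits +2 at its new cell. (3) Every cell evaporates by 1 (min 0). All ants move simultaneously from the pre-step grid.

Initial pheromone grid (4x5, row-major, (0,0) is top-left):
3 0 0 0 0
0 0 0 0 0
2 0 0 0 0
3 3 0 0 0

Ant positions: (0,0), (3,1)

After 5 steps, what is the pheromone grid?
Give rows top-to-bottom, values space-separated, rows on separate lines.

After step 1: ants at (0,1),(3,0)
  2 1 0 0 0
  0 0 0 0 0
  1 0 0 0 0
  4 2 0 0 0
After step 2: ants at (0,0),(3,1)
  3 0 0 0 0
  0 0 0 0 0
  0 0 0 0 0
  3 3 0 0 0
After step 3: ants at (0,1),(3,0)
  2 1 0 0 0
  0 0 0 0 0
  0 0 0 0 0
  4 2 0 0 0
After step 4: ants at (0,0),(3,1)
  3 0 0 0 0
  0 0 0 0 0
  0 0 0 0 0
  3 3 0 0 0
After step 5: ants at (0,1),(3,0)
  2 1 0 0 0
  0 0 0 0 0
  0 0 0 0 0
  4 2 0 0 0

2 1 0 0 0
0 0 0 0 0
0 0 0 0 0
4 2 0 0 0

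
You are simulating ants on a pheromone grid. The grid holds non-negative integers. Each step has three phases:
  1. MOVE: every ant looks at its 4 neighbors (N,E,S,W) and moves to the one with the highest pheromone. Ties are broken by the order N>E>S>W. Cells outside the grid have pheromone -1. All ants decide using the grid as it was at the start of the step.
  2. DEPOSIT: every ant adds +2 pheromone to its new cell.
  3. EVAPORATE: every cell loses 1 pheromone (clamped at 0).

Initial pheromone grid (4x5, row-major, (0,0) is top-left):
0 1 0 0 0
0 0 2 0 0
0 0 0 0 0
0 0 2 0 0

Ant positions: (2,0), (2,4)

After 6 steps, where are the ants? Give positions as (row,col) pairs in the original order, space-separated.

Step 1: ant0:(2,0)->N->(1,0) | ant1:(2,4)->N->(1,4)
  grid max=1 at (1,0)
Step 2: ant0:(1,0)->N->(0,0) | ant1:(1,4)->N->(0,4)
  grid max=1 at (0,0)
Step 3: ant0:(0,0)->E->(0,1) | ant1:(0,4)->S->(1,4)
  grid max=1 at (0,1)
Step 4: ant0:(0,1)->E->(0,2) | ant1:(1,4)->N->(0,4)
  grid max=1 at (0,2)
Step 5: ant0:(0,2)->E->(0,3) | ant1:(0,4)->S->(1,4)
  grid max=1 at (0,3)
Step 6: ant0:(0,3)->E->(0,4) | ant1:(1,4)->N->(0,4)
  grid max=3 at (0,4)

(0,4) (0,4)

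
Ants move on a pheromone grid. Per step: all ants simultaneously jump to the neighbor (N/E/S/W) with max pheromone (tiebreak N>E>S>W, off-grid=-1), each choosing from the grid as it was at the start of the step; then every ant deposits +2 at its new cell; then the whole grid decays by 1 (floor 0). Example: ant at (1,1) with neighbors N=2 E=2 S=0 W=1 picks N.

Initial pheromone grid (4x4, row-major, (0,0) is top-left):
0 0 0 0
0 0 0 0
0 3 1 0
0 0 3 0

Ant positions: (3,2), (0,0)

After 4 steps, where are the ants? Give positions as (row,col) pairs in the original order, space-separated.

Step 1: ant0:(3,2)->N->(2,2) | ant1:(0,0)->E->(0,1)
  grid max=2 at (2,1)
Step 2: ant0:(2,2)->S->(3,2) | ant1:(0,1)->E->(0,2)
  grid max=3 at (3,2)
Step 3: ant0:(3,2)->N->(2,2) | ant1:(0,2)->E->(0,3)
  grid max=2 at (2,2)
Step 4: ant0:(2,2)->S->(3,2) | ant1:(0,3)->S->(1,3)
  grid max=3 at (3,2)

(3,2) (1,3)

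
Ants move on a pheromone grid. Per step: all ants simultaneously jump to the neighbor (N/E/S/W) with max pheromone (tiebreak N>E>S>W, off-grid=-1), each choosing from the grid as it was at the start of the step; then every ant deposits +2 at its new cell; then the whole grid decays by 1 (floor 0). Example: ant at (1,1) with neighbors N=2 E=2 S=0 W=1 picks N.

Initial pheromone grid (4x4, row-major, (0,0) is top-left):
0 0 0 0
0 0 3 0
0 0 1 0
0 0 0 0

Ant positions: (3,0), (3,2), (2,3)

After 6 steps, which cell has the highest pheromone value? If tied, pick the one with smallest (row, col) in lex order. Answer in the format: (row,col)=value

Step 1: ant0:(3,0)->N->(2,0) | ant1:(3,2)->N->(2,2) | ant2:(2,3)->W->(2,2)
  grid max=4 at (2,2)
Step 2: ant0:(2,0)->N->(1,0) | ant1:(2,2)->N->(1,2) | ant2:(2,2)->N->(1,2)
  grid max=5 at (1,2)
Step 3: ant0:(1,0)->N->(0,0) | ant1:(1,2)->S->(2,2) | ant2:(1,2)->S->(2,2)
  grid max=6 at (2,2)
Step 4: ant0:(0,0)->E->(0,1) | ant1:(2,2)->N->(1,2) | ant2:(2,2)->N->(1,2)
  grid max=7 at (1,2)
Step 5: ant0:(0,1)->E->(0,2) | ant1:(1,2)->S->(2,2) | ant2:(1,2)->S->(2,2)
  grid max=8 at (2,2)
Step 6: ant0:(0,2)->S->(1,2) | ant1:(2,2)->N->(1,2) | ant2:(2,2)->N->(1,2)
  grid max=11 at (1,2)
Final grid:
  0 0 0 0
  0 0 11 0
  0 0 7 0
  0 0 0 0
Max pheromone 11 at (1,2)

Answer: (1,2)=11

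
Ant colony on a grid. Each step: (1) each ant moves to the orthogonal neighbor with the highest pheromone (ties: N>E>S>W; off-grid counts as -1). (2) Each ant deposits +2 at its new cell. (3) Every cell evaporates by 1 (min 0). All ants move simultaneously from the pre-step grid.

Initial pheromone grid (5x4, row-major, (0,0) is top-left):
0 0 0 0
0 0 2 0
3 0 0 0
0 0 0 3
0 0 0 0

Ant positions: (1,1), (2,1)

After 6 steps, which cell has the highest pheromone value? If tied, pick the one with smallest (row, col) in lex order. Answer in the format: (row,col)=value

Step 1: ant0:(1,1)->E->(1,2) | ant1:(2,1)->W->(2,0)
  grid max=4 at (2,0)
Step 2: ant0:(1,2)->N->(0,2) | ant1:(2,0)->N->(1,0)
  grid max=3 at (2,0)
Step 3: ant0:(0,2)->S->(1,2) | ant1:(1,0)->S->(2,0)
  grid max=4 at (2,0)
Step 4: ant0:(1,2)->N->(0,2) | ant1:(2,0)->N->(1,0)
  grid max=3 at (2,0)
Step 5: ant0:(0,2)->S->(1,2) | ant1:(1,0)->S->(2,0)
  grid max=4 at (2,0)
Step 6: ant0:(1,2)->N->(0,2) | ant1:(2,0)->N->(1,0)
  grid max=3 at (2,0)
Final grid:
  0 0 1 0
  1 0 2 0
  3 0 0 0
  0 0 0 0
  0 0 0 0
Max pheromone 3 at (2,0)

Answer: (2,0)=3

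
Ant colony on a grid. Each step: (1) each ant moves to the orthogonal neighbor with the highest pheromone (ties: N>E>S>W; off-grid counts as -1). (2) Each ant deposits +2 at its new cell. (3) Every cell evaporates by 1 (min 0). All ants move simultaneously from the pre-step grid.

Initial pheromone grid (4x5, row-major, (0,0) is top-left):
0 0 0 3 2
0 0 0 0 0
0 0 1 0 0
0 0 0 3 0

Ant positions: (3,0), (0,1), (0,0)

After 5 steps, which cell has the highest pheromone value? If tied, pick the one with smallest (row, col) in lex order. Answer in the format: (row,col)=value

Answer: (0,2)=7

Derivation:
Step 1: ant0:(3,0)->N->(2,0) | ant1:(0,1)->E->(0,2) | ant2:(0,0)->E->(0,1)
  grid max=2 at (0,3)
Step 2: ant0:(2,0)->N->(1,0) | ant1:(0,2)->E->(0,3) | ant2:(0,1)->E->(0,2)
  grid max=3 at (0,3)
Step 3: ant0:(1,0)->N->(0,0) | ant1:(0,3)->W->(0,2) | ant2:(0,2)->E->(0,3)
  grid max=4 at (0,3)
Step 4: ant0:(0,0)->E->(0,1) | ant1:(0,2)->E->(0,3) | ant2:(0,3)->W->(0,2)
  grid max=5 at (0,3)
Step 5: ant0:(0,1)->E->(0,2) | ant1:(0,3)->W->(0,2) | ant2:(0,2)->E->(0,3)
  grid max=7 at (0,2)
Final grid:
  0 0 7 6 0
  0 0 0 0 0
  0 0 0 0 0
  0 0 0 0 0
Max pheromone 7 at (0,2)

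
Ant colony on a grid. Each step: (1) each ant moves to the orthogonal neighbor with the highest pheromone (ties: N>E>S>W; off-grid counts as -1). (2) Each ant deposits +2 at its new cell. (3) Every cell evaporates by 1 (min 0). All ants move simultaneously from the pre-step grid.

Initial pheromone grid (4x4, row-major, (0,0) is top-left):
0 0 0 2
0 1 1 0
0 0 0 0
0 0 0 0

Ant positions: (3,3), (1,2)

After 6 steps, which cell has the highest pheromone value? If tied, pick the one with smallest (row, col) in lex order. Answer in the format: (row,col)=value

Step 1: ant0:(3,3)->N->(2,3) | ant1:(1,2)->W->(1,1)
  grid max=2 at (1,1)
Step 2: ant0:(2,3)->N->(1,3) | ant1:(1,1)->N->(0,1)
  grid max=1 at (0,1)
Step 3: ant0:(1,3)->N->(0,3) | ant1:(0,1)->S->(1,1)
  grid max=2 at (1,1)
Step 4: ant0:(0,3)->S->(1,3) | ant1:(1,1)->N->(0,1)
  grid max=1 at (0,1)
Step 5: ant0:(1,3)->N->(0,3) | ant1:(0,1)->S->(1,1)
  grid max=2 at (1,1)
Step 6: ant0:(0,3)->S->(1,3) | ant1:(1,1)->N->(0,1)
  grid max=1 at (0,1)
Final grid:
  0 1 0 0
  0 1 0 1
  0 0 0 0
  0 0 0 0
Max pheromone 1 at (0,1)

Answer: (0,1)=1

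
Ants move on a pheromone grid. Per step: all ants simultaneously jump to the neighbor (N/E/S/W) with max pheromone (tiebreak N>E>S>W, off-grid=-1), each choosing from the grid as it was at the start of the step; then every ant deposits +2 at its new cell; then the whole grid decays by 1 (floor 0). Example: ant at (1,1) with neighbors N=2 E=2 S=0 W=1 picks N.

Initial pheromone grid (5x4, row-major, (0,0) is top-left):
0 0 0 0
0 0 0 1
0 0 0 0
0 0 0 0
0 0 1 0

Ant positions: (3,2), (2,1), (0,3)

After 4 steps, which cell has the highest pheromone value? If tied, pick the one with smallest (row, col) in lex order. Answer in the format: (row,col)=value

Answer: (0,3)=3

Derivation:
Step 1: ant0:(3,2)->S->(4,2) | ant1:(2,1)->N->(1,1) | ant2:(0,3)->S->(1,3)
  grid max=2 at (1,3)
Step 2: ant0:(4,2)->N->(3,2) | ant1:(1,1)->N->(0,1) | ant2:(1,3)->N->(0,3)
  grid max=1 at (0,1)
Step 3: ant0:(3,2)->S->(4,2) | ant1:(0,1)->E->(0,2) | ant2:(0,3)->S->(1,3)
  grid max=2 at (1,3)
Step 4: ant0:(4,2)->N->(3,2) | ant1:(0,2)->E->(0,3) | ant2:(1,3)->N->(0,3)
  grid max=3 at (0,3)
Final grid:
  0 0 0 3
  0 0 0 1
  0 0 0 0
  0 0 1 0
  0 0 1 0
Max pheromone 3 at (0,3)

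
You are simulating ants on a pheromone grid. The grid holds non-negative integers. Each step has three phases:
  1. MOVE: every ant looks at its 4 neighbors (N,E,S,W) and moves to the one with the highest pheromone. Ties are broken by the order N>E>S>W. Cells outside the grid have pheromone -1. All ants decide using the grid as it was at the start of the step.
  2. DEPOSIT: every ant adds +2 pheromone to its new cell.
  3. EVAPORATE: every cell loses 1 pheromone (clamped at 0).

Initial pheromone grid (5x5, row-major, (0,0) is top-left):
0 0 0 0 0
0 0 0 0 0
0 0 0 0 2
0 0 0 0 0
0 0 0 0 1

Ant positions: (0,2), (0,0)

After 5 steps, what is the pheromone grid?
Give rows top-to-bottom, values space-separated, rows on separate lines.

After step 1: ants at (0,3),(0,1)
  0 1 0 1 0
  0 0 0 0 0
  0 0 0 0 1
  0 0 0 0 0
  0 0 0 0 0
After step 2: ants at (0,4),(0,2)
  0 0 1 0 1
  0 0 0 0 0
  0 0 0 0 0
  0 0 0 0 0
  0 0 0 0 0
After step 3: ants at (1,4),(0,3)
  0 0 0 1 0
  0 0 0 0 1
  0 0 0 0 0
  0 0 0 0 0
  0 0 0 0 0
After step 4: ants at (0,4),(0,4)
  0 0 0 0 3
  0 0 0 0 0
  0 0 0 0 0
  0 0 0 0 0
  0 0 0 0 0
After step 5: ants at (1,4),(1,4)
  0 0 0 0 2
  0 0 0 0 3
  0 0 0 0 0
  0 0 0 0 0
  0 0 0 0 0

0 0 0 0 2
0 0 0 0 3
0 0 0 0 0
0 0 0 0 0
0 0 0 0 0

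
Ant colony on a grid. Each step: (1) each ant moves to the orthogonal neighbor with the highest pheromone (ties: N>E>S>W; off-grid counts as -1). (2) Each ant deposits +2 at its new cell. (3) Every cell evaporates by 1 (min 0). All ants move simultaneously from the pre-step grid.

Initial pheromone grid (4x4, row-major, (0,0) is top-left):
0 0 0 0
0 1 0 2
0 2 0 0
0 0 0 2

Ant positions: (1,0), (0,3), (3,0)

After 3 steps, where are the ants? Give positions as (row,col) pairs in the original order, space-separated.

Step 1: ant0:(1,0)->E->(1,1) | ant1:(0,3)->S->(1,3) | ant2:(3,0)->N->(2,0)
  grid max=3 at (1,3)
Step 2: ant0:(1,1)->S->(2,1) | ant1:(1,3)->N->(0,3) | ant2:(2,0)->E->(2,1)
  grid max=4 at (2,1)
Step 3: ant0:(2,1)->N->(1,1) | ant1:(0,3)->S->(1,3) | ant2:(2,1)->N->(1,1)
  grid max=4 at (1,1)

(1,1) (1,3) (1,1)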